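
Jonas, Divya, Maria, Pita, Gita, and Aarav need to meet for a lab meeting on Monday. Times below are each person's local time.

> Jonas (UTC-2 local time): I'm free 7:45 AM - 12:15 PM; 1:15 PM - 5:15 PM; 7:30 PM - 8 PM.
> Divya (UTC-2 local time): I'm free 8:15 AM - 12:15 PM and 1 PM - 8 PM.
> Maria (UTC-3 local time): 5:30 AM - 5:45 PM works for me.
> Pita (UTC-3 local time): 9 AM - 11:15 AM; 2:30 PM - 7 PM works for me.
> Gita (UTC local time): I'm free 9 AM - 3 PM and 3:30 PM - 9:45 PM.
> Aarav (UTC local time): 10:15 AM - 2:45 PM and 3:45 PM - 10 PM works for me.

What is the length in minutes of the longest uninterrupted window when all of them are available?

135

Jonas in UTC: 09:45-14:15, 15:15-19:15, 21:30-22:00 (add 2h to convert from UTC-2).
Divya in UTC: 10:15-14:15, 15:00-22:00 (add 2h to convert from UTC-2).
Maria in UTC: 08:30-20:45 (add 3h to convert from UTC-3).
Pita in UTC: 12:00-14:15, 17:30-22:00 (add 3h to convert from UTC-3).
Gita in UTC: 09:00-15:00, 15:30-21:45.
Aarav in UTC: 10:15-14:45, 15:45-22:00.
Jonas ∩ Divya: 10:15-14:15, 15:15-19:15, 21:30-22:00.
Jonas ∩ Divya ∩ Maria: 10:15-14:15, 15:15-19:15.
Jonas ∩ Divya ∩ Maria ∩ Pita: 12:00-14:15, 17:30-19:15.
Jonas ∩ Divya ∩ Maria ∩ Pita ∩ Gita: 12:00-14:15, 17:30-19:15.
Jonas ∩ Divya ∩ Maria ∩ Pita ∩ Gita ∩ Aarav: 12:00-14:15, 17:30-19:15.
The longest is 12:00-14:15 at 135 minutes.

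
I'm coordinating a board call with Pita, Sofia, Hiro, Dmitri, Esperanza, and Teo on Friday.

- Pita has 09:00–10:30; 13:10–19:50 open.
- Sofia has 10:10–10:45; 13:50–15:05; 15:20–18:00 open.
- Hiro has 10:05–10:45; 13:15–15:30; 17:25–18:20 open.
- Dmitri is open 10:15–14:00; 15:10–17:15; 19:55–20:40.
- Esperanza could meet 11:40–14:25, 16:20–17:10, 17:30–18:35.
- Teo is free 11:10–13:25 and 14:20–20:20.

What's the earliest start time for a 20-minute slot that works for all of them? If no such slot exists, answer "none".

Pita ∩ Sofia: 10:10-10:30, 13:50-15:05, 15:20-18:00.
Pita ∩ Sofia ∩ Hiro: 10:10-10:30, 13:50-15:05, 15:20-15:30, 17:25-18:00.
Pita ∩ Sofia ∩ Hiro ∩ Dmitri: 10:15-10:30, 13:50-14:00, 15:20-15:30.
Pita ∩ Sofia ∩ Hiro ∩ Dmitri ∩ Esperanza: 13:50-14:00.
Pita ∩ Sofia ∩ Hiro ∩ Dmitri ∩ Esperanza ∩ Teo: ∅.
There is no time when everyone is free.
No common window is at least 20 minutes long.

none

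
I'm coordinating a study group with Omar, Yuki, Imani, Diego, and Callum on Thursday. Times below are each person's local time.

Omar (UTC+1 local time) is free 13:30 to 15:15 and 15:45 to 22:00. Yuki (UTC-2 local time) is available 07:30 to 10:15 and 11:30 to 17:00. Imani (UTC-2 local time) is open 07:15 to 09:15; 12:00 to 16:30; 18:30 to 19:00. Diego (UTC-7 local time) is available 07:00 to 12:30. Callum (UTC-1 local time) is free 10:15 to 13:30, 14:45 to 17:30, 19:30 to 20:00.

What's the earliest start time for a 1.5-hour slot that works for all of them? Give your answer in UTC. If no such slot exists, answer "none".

Omar in UTC: 12:30-14:15, 14:45-21:00 (subtract 1h to convert from UTC+1).
Yuki in UTC: 09:30-12:15, 13:30-19:00 (add 2h to convert from UTC-2).
Imani in UTC: 09:15-11:15, 14:00-18:30, 20:30-21:00 (add 2h to convert from UTC-2).
Diego in UTC: 14:00-19:30 (add 7h to convert from UTC-7).
Callum in UTC: 11:15-14:30, 15:45-18:30, 20:30-21:00 (add 1h to convert from UTC-1).
Omar ∩ Yuki: 13:30-14:15, 14:45-19:00.
Omar ∩ Yuki ∩ Imani: 14:00-14:15, 14:45-18:30.
Omar ∩ Yuki ∩ Imani ∩ Diego: 14:00-14:15, 14:45-18:30.
Omar ∩ Yuki ∩ Imani ∩ Diego ∩ Callum: 14:00-14:15, 15:45-18:30.
So the common availability across everyone is 14:00-14:15, 15:45-18:30.
The first common window of at least 90 minutes is 15:45-18:30, so the earliest start is 15:45.

15:45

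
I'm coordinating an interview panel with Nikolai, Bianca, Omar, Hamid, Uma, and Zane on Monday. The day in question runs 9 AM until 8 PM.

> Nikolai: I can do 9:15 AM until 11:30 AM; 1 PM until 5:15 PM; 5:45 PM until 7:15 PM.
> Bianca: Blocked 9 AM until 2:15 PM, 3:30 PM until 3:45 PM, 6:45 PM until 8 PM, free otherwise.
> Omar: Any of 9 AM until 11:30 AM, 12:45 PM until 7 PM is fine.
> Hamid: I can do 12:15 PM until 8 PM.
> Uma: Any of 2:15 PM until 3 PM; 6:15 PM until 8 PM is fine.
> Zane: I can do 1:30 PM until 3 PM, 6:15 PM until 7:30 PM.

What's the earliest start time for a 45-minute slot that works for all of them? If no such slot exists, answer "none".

14:15

Nikolai free: 09:15-11:30, 13:00-17:15, 17:45-19:15.
Bianca free: 14:15-15:30, 15:45-18:45 (invert busy blocks within the working day).
Omar free: 09:00-11:30, 12:45-19:00.
Hamid free: 12:15-20:00.
Uma free: 14:15-15:00, 18:15-20:00.
Zane free: 13:30-15:00, 18:15-19:30.
Nikolai ∩ Bianca: 14:15-15:30, 15:45-17:15, 17:45-18:45.
Nikolai ∩ Bianca ∩ Omar: 14:15-15:30, 15:45-17:15, 17:45-18:45.
Nikolai ∩ Bianca ∩ Omar ∩ Hamid: 14:15-15:30, 15:45-17:15, 17:45-18:45.
Nikolai ∩ Bianca ∩ Omar ∩ Hamid ∩ Uma: 14:15-15:00, 18:15-18:45.
Nikolai ∩ Bianca ∩ Omar ∩ Hamid ∩ Uma ∩ Zane: 14:15-15:00, 18:15-18:45.
The first common window of at least 45 minutes is 14:15-15:00, so the earliest start is 14:15.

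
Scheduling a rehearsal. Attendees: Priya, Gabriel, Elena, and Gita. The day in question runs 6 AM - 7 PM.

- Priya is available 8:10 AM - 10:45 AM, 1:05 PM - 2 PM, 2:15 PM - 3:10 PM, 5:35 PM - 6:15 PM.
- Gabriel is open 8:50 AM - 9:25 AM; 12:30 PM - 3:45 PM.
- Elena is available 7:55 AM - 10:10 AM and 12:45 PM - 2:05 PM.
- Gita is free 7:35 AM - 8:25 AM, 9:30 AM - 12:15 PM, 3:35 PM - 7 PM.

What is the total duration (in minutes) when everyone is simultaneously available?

0

Priya ∩ Gabriel: 08:50-09:25, 13:05-14:00, 14:15-15:10.
Priya ∩ Gabriel ∩ Elena: 08:50-09:25, 13:05-14:00.
Priya ∩ Gabriel ∩ Elena ∩ Gita: ∅.
There is no time when everyone is free.
There is no common window, so the total is 0 minutes.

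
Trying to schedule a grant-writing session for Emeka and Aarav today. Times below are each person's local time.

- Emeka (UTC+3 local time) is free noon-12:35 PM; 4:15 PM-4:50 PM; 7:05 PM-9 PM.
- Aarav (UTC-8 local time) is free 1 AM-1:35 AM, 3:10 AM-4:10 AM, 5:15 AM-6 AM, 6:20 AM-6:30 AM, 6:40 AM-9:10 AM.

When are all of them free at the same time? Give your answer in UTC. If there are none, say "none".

09:00-09:35, 13:15-13:50, 16:05-17:10

Emeka in UTC: 09:00-09:35, 13:15-13:50, 16:05-18:00 (subtract 3h to convert from UTC+3).
Aarav in UTC: 09:00-09:35, 11:10-12:10, 13:15-14:00, 14:20-14:30, 14:40-17:10 (add 8h to convert from UTC-8).
Emeka ∩ Aarav: 09:00-09:35, 13:15-13:50, 16:05-17:10.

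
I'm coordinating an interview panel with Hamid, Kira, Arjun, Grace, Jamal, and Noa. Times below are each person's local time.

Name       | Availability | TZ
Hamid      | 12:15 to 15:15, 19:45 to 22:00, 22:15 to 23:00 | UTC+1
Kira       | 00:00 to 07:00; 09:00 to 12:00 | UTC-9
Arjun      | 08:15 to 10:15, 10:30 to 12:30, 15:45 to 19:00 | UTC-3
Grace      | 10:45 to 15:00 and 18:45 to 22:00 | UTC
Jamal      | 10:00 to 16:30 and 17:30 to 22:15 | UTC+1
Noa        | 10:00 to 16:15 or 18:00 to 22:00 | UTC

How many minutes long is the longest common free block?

Hamid in UTC: 11:15-14:15, 18:45-21:00, 21:15-22:00 (subtract 1h to convert from UTC+1).
Kira in UTC: 09:00-16:00, 18:00-21:00 (add 9h to convert from UTC-9).
Arjun in UTC: 11:15-13:15, 13:30-15:30, 18:45-22:00 (add 3h to convert from UTC-3).
Grace in UTC: 10:45-15:00, 18:45-22:00.
Jamal in UTC: 09:00-15:30, 16:30-21:15 (subtract 1h to convert from UTC+1).
Noa in UTC: 10:00-16:15, 18:00-22:00.
Hamid ∩ Kira: 11:15-14:15, 18:45-21:00.
Hamid ∩ Kira ∩ Arjun: 11:15-13:15, 13:30-14:15, 18:45-21:00.
Hamid ∩ Kira ∩ Arjun ∩ Grace: 11:15-13:15, 13:30-14:15, 18:45-21:00.
Hamid ∩ Kira ∩ Arjun ∩ Grace ∩ Jamal: 11:15-13:15, 13:30-14:15, 18:45-21:00.
Hamid ∩ Kira ∩ Arjun ∩ Grace ∩ Jamal ∩ Noa: 11:15-13:15, 13:30-14:15, 18:45-21:00.
So the common availability across everyone is 11:15-13:15, 13:30-14:15, 18:45-21:00.
The longest is 18:45-21:00 at 135 minutes.

135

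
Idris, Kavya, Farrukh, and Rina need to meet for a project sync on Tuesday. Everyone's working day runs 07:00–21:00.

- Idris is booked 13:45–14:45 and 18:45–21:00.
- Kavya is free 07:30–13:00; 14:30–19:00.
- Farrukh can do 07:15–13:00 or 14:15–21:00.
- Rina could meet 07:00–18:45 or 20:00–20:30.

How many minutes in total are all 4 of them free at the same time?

570

Idris free: 07:00-13:45, 14:45-18:45 (invert busy blocks within the working day).
Kavya free: 07:30-13:00, 14:30-19:00.
Farrukh free: 07:15-13:00, 14:15-21:00.
Rina free: 07:00-18:45, 20:00-20:30.
Idris ∩ Kavya: 07:30-13:00, 14:45-18:45.
Idris ∩ Kavya ∩ Farrukh: 07:30-13:00, 14:45-18:45.
Idris ∩ Kavya ∩ Farrukh ∩ Rina: 07:30-13:00, 14:45-18:45.
Summing the common windows: 330 + 240 = 570 minutes.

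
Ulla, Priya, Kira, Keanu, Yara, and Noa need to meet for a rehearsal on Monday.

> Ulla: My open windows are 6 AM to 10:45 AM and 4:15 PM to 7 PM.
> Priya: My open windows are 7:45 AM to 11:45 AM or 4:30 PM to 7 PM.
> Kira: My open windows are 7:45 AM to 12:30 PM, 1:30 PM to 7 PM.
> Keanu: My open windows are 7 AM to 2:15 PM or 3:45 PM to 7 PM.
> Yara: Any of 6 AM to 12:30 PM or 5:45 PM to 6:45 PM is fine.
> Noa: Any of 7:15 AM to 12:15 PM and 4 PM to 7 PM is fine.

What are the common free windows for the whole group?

07:45-10:45, 17:45-18:45

Ulla ∩ Priya: 07:45-10:45, 16:30-19:00.
Ulla ∩ Priya ∩ Kira: 07:45-10:45, 16:30-19:00.
Ulla ∩ Priya ∩ Kira ∩ Keanu: 07:45-10:45, 16:30-19:00.
Ulla ∩ Priya ∩ Kira ∩ Keanu ∩ Yara: 07:45-10:45, 17:45-18:45.
Ulla ∩ Priya ∩ Kira ∩ Keanu ∩ Yara ∩ Noa: 07:45-10:45, 17:45-18:45.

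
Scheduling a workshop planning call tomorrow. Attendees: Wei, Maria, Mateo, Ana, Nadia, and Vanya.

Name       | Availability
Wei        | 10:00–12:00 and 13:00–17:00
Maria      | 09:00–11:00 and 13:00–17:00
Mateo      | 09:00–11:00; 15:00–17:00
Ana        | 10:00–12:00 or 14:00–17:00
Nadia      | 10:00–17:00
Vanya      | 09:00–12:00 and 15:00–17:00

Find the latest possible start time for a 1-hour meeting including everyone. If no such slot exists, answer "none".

Wei ∩ Maria: 10:00-11:00, 13:00-17:00.
Wei ∩ Maria ∩ Mateo: 10:00-11:00, 15:00-17:00.
Wei ∩ Maria ∩ Mateo ∩ Ana: 10:00-11:00, 15:00-17:00.
Wei ∩ Maria ∩ Mateo ∩ Ana ∩ Nadia: 10:00-11:00, 15:00-17:00.
Wei ∩ Maria ∩ Mateo ∩ Ana ∩ Nadia ∩ Vanya: 10:00-11:00, 15:00-17:00.
The last common window of at least 60 minutes is 15:00-17:00; a 60-minute meeting can start as late as 16:00 and still end by 17:00.

16:00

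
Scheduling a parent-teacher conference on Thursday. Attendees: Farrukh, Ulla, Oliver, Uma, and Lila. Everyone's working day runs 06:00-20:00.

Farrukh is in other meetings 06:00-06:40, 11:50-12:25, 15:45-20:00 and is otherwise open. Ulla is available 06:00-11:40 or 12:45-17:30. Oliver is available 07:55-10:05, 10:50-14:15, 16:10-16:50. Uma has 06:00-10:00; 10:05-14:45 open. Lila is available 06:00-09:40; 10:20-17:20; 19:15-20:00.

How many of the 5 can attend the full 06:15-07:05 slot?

3

Farrukh free: 06:40-11:50, 12:25-15:45 (invert busy blocks within the working day).
Ulla free: 06:00-11:40, 12:45-17:30.
Oliver free: 07:55-10:05, 10:50-14:15, 16:10-16:50.
Uma free: 06:00-10:00, 10:05-14:45.
Lila free: 06:00-09:40, 10:20-17:20, 19:15-20:00.
Ulla, Uma, and Lila can make the full 06:15-07:05 slot — that's 3.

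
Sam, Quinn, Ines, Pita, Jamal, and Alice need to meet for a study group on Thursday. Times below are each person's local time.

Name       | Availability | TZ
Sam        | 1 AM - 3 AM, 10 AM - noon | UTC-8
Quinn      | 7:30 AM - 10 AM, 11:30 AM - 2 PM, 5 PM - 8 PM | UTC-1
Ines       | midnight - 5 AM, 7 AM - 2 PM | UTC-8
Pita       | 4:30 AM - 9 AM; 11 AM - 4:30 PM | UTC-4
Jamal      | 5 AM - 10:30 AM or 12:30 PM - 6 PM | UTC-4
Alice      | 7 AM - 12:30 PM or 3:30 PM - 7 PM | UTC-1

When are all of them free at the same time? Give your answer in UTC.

Sam in UTC: 09:00-11:00, 18:00-20:00 (add 8h to convert from UTC-8).
Quinn in UTC: 08:30-11:00, 12:30-15:00, 18:00-21:00 (add 1h to convert from UTC-1).
Ines in UTC: 08:00-13:00, 15:00-22:00 (add 8h to convert from UTC-8).
Pita in UTC: 08:30-13:00, 15:00-20:30 (add 4h to convert from UTC-4).
Jamal in UTC: 09:00-14:30, 16:30-22:00 (add 4h to convert from UTC-4).
Alice in UTC: 08:00-13:30, 16:30-20:00 (add 1h to convert from UTC-1).
Sam ∩ Quinn: 09:00-11:00, 18:00-20:00.
Sam ∩ Quinn ∩ Ines: 09:00-11:00, 18:00-20:00.
Sam ∩ Quinn ∩ Ines ∩ Pita: 09:00-11:00, 18:00-20:00.
Sam ∩ Quinn ∩ Ines ∩ Pita ∩ Jamal: 09:00-11:00, 18:00-20:00.
Sam ∩ Quinn ∩ Ines ∩ Pita ∩ Jamal ∩ Alice: 09:00-11:00, 18:00-20:00.

09:00-11:00, 18:00-20:00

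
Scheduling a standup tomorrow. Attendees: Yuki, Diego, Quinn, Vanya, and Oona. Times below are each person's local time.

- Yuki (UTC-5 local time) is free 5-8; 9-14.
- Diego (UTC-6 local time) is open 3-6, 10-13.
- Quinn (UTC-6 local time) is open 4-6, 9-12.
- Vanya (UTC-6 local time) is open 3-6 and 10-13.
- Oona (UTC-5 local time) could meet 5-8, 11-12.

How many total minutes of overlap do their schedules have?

180

Yuki in UTC: 10:00-13:00, 14:00-19:00 (add 5h to convert from UTC-5).
Diego in UTC: 09:00-12:00, 16:00-19:00 (add 6h to convert from UTC-6).
Quinn in UTC: 10:00-12:00, 15:00-18:00 (add 6h to convert from UTC-6).
Vanya in UTC: 09:00-12:00, 16:00-19:00 (add 6h to convert from UTC-6).
Oona in UTC: 10:00-13:00, 16:00-17:00 (add 5h to convert from UTC-5).
Yuki ∩ Diego: 10:00-12:00, 16:00-19:00.
Yuki ∩ Diego ∩ Quinn: 10:00-12:00, 16:00-18:00.
Yuki ∩ Diego ∩ Quinn ∩ Vanya: 10:00-12:00, 16:00-18:00.
Yuki ∩ Diego ∩ Quinn ∩ Vanya ∩ Oona: 10:00-12:00, 16:00-17:00.
So the common availability across everyone is 10:00-12:00, 16:00-17:00.
Summing the common windows: 120 + 60 = 180 minutes.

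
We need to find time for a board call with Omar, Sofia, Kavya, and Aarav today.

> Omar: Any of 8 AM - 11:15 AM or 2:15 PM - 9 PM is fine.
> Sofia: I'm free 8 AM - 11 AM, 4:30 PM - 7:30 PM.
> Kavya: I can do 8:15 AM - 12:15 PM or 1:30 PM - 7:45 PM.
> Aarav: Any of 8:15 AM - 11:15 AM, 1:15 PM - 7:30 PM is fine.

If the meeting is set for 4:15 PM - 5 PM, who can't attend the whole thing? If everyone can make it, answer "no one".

Sofia

Omar: free for 16:15-17:00. Sofia: not fully free for 16:15-17:00. Kavya: free for 16:15-17:00. Aarav: free for 16:15-17:00.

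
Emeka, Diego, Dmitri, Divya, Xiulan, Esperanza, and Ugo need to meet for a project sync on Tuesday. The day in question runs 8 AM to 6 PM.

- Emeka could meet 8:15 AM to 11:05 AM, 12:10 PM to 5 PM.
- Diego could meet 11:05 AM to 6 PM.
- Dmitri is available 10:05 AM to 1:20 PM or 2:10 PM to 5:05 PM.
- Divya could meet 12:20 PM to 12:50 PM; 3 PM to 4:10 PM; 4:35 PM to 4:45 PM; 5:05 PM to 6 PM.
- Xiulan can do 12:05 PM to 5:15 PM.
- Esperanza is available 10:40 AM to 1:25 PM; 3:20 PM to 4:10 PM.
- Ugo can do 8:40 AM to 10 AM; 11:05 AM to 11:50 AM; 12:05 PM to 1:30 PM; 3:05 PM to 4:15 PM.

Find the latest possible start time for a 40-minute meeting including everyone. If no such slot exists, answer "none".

Emeka ∩ Diego: 12:10-17:00.
Emeka ∩ Diego ∩ Dmitri: 12:10-13:20, 14:10-17:00.
Emeka ∩ Diego ∩ Dmitri ∩ Divya: 12:20-12:50, 15:00-16:10, 16:35-16:45.
Emeka ∩ Diego ∩ Dmitri ∩ Divya ∩ Xiulan: 12:20-12:50, 15:00-16:10, 16:35-16:45.
Emeka ∩ Diego ∩ Dmitri ∩ Divya ∩ Xiulan ∩ Esperanza: 12:20-12:50, 15:20-16:10.
Emeka ∩ Diego ∩ Dmitri ∩ Divya ∩ Xiulan ∩ Esperanza ∩ Ugo: 12:20-12:50, 15:20-16:10.
So the common availability across everyone is 12:20-12:50, 15:20-16:10.
The last common window of at least 40 minutes is 15:20-16:10; a 40-minute meeting can start as late as 15:30 and still end by 16:10.

15:30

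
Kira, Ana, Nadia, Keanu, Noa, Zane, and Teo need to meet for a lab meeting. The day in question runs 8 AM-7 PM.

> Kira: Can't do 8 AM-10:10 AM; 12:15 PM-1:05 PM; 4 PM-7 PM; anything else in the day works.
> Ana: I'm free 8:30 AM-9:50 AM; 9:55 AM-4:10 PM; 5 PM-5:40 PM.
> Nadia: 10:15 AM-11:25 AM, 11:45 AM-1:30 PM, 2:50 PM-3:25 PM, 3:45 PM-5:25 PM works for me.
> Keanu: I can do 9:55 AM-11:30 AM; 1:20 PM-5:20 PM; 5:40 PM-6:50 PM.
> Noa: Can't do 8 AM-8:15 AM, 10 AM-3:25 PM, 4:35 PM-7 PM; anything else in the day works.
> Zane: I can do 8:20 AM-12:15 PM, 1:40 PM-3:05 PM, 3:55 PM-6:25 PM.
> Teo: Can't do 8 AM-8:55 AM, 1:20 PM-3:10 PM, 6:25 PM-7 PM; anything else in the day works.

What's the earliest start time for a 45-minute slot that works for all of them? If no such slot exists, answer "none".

none

Kira free: 10:10-12:15, 13:05-16:00 (invert busy blocks within the working day).
Ana free: 08:30-09:50, 09:55-16:10, 17:00-17:40.
Nadia free: 10:15-11:25, 11:45-13:30, 14:50-15:25, 15:45-17:25.
Keanu free: 09:55-11:30, 13:20-17:20, 17:40-18:50.
Noa free: 08:15-10:00, 15:25-16:35 (invert busy blocks within the working day).
Zane free: 08:20-12:15, 13:40-15:05, 15:55-18:25.
Teo free: 08:55-13:20, 15:10-18:25 (invert busy blocks within the working day).
Kira ∩ Ana: 10:10-12:15, 13:05-16:00.
Kira ∩ Ana ∩ Nadia: 10:15-11:25, 11:45-12:15, 13:05-13:30, 14:50-15:25, 15:45-16:00.
Kira ∩ Ana ∩ Nadia ∩ Keanu: 10:15-11:25, 13:20-13:30, 14:50-15:25, 15:45-16:00.
Kira ∩ Ana ∩ Nadia ∩ Keanu ∩ Noa: 15:45-16:00.
Kira ∩ Ana ∩ Nadia ∩ Keanu ∩ Noa ∩ Zane: 15:55-16:00.
Kira ∩ Ana ∩ Nadia ∩ Keanu ∩ Noa ∩ Zane ∩ Teo: 15:55-16:00.
Those are the intersection windows.
No common window is at least 45 minutes long.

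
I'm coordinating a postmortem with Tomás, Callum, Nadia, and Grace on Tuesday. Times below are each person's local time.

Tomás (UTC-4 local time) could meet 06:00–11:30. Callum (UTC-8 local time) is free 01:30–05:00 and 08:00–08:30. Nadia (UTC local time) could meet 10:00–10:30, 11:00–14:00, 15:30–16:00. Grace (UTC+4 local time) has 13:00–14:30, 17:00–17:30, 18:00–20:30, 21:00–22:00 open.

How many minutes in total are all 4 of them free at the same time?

Tomás in UTC: 10:00-15:30 (add 4h to convert from UTC-4).
Callum in UTC: 09:30-13:00, 16:00-16:30 (add 8h to convert from UTC-8).
Nadia in UTC: 10:00-10:30, 11:00-14:00, 15:30-16:00.
Grace in UTC: 09:00-10:30, 13:00-13:30, 14:00-16:30, 17:00-18:00 (subtract 4h to convert from UTC+4).
Tomás ∩ Callum: 10:00-13:00.
Tomás ∩ Callum ∩ Nadia: 10:00-10:30, 11:00-13:00.
Tomás ∩ Callum ∩ Nadia ∩ Grace: 10:00-10:30.
That's a single block of 30 minutes.

30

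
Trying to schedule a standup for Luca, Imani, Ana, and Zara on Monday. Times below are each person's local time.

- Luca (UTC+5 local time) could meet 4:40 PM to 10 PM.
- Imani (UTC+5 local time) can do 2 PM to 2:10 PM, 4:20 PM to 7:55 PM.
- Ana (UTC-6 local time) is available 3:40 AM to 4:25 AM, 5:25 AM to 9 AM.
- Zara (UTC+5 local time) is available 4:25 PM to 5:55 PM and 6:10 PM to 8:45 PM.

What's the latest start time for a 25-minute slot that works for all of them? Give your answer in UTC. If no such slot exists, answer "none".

14:30

Luca in UTC: 11:40-17:00 (subtract 5h to convert from UTC+5).
Imani in UTC: 09:00-09:10, 11:20-14:55 (subtract 5h to convert from UTC+5).
Ana in UTC: 09:40-10:25, 11:25-15:00 (add 6h to convert from UTC-6).
Zara in UTC: 11:25-12:55, 13:10-15:45 (subtract 5h to convert from UTC+5).
Luca ∩ Imani: 11:40-14:55.
Luca ∩ Imani ∩ Ana: 11:40-14:55.
Luca ∩ Imani ∩ Ana ∩ Zara: 11:40-12:55, 13:10-14:55.
The last common window of at least 25 minutes is 13:10-14:55; a 25-minute meeting can start as late as 14:30 and still end by 14:55.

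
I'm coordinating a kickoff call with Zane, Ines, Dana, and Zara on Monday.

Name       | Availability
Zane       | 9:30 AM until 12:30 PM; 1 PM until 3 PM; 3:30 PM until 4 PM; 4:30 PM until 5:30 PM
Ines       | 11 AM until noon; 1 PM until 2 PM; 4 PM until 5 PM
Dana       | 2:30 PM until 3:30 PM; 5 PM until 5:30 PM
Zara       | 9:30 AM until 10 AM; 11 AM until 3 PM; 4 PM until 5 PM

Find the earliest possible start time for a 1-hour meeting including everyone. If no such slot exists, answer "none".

none

Zane ∩ Ines: 11:00-12:00, 13:00-14:00, 16:30-17:00.
Zane ∩ Ines ∩ Dana: ∅.
Zane ∩ Ines ∩ Dana ∩ Zara: ∅.
There is no time when everyone is free.
No common window is at least 60 minutes long.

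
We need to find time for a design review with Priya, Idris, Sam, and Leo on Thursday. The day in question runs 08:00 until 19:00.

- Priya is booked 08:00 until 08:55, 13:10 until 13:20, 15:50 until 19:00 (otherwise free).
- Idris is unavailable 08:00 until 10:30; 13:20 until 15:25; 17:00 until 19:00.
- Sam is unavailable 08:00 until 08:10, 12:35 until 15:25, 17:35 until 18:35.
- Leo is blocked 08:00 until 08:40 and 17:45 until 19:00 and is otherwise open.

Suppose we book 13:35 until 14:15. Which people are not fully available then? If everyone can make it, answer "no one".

Idris, Sam

Priya free: 08:55-13:10, 13:20-15:50 (invert busy blocks within the working day).
Idris free: 10:30-13:20, 15:25-17:00 (invert busy blocks within the working day).
Sam free: 08:10-12:35, 15:25-17:35, 18:35-19:00 (invert busy blocks within the working day).
Leo free: 08:40-17:45 (invert busy blocks within the working day).
Priya: free for 13:35-14:15. Idris: not fully free for 13:35-14:15. Sam: not fully free for 13:35-14:15. Leo: free for 13:35-14:15.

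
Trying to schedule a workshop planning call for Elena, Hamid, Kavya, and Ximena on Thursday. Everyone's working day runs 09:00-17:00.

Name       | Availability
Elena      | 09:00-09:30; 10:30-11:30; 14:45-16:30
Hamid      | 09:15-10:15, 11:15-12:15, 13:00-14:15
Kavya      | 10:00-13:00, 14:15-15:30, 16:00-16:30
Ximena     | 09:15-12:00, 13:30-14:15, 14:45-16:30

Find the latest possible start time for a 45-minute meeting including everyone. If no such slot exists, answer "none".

Elena ∩ Hamid: 09:15-09:30, 11:15-11:30.
Elena ∩ Hamid ∩ Kavya: 11:15-11:30.
Elena ∩ Hamid ∩ Kavya ∩ Ximena: 11:15-11:30.
No common window is at least 45 minutes long.

none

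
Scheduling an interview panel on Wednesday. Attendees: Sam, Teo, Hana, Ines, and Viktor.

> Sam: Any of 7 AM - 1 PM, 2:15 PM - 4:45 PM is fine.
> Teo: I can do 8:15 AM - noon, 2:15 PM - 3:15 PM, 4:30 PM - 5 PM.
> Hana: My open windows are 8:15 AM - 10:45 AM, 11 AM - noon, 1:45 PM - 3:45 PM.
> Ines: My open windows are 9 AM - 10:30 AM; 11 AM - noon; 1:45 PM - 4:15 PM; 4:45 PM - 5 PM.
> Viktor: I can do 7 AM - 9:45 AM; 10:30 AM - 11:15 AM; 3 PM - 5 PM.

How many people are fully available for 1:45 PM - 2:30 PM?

Hana and Ines can make the full 13:45-14:30 slot — that's 2.

2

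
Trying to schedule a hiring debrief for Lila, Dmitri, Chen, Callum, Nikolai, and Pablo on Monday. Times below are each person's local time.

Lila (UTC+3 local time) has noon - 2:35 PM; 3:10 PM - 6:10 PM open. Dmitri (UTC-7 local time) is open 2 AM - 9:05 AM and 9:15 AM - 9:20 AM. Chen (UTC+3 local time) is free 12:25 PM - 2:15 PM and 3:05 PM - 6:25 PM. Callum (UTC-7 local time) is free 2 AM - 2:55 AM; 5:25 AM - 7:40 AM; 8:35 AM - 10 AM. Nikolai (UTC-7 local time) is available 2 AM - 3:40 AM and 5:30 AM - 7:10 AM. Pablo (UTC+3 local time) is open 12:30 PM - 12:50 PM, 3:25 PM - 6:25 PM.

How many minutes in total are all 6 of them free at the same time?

120

Lila in UTC: 09:00-11:35, 12:10-15:10 (subtract 3h to convert from UTC+3).
Dmitri in UTC: 09:00-16:05, 16:15-16:20 (add 7h to convert from UTC-7).
Chen in UTC: 09:25-11:15, 12:05-15:25 (subtract 3h to convert from UTC+3).
Callum in UTC: 09:00-09:55, 12:25-14:40, 15:35-17:00 (add 7h to convert from UTC-7).
Nikolai in UTC: 09:00-10:40, 12:30-14:10 (add 7h to convert from UTC-7).
Pablo in UTC: 09:30-09:50, 12:25-15:25 (subtract 3h to convert from UTC+3).
Lila ∩ Dmitri: 09:00-11:35, 12:10-15:10.
Lila ∩ Dmitri ∩ Chen: 09:25-11:15, 12:10-15:10.
Lila ∩ Dmitri ∩ Chen ∩ Callum: 09:25-09:55, 12:25-14:40.
Lila ∩ Dmitri ∩ Chen ∩ Callum ∩ Nikolai: 09:25-09:55, 12:30-14:10.
Lila ∩ Dmitri ∩ Chen ∩ Callum ∩ Nikolai ∩ Pablo: 09:30-09:50, 12:30-14:10.
Summing the common windows: 20 + 100 = 120 minutes.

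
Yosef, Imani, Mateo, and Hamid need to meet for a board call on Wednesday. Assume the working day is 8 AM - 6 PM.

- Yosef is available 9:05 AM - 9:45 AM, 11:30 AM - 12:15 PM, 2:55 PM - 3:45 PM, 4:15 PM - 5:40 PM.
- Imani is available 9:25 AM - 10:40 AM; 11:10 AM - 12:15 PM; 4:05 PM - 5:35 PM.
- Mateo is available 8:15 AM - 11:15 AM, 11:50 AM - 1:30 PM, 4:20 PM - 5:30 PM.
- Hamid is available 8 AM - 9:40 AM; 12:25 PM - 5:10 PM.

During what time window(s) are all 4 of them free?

Yosef ∩ Imani: 09:25-09:45, 11:30-12:15, 16:15-17:35.
Yosef ∩ Imani ∩ Mateo: 09:25-09:45, 11:50-12:15, 16:20-17:30.
Yosef ∩ Imani ∩ Mateo ∩ Hamid: 09:25-09:40, 16:20-17:10.

09:25-09:40, 16:20-17:10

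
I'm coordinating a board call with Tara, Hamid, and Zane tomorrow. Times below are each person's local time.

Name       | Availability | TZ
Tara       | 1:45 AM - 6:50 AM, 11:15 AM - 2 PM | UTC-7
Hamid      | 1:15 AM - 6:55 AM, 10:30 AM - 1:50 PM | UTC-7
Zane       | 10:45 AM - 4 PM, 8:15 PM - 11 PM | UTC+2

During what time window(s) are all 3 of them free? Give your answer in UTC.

Tara in UTC: 08:45-13:50, 18:15-21:00 (add 7h to convert from UTC-7).
Hamid in UTC: 08:15-13:55, 17:30-20:50 (add 7h to convert from UTC-7).
Zane in UTC: 08:45-14:00, 18:15-21:00 (subtract 2h to convert from UTC+2).
Tara ∩ Hamid: 08:45-13:50, 18:15-20:50.
Tara ∩ Hamid ∩ Zane: 08:45-13:50, 18:15-20:50.

08:45-13:50, 18:15-20:50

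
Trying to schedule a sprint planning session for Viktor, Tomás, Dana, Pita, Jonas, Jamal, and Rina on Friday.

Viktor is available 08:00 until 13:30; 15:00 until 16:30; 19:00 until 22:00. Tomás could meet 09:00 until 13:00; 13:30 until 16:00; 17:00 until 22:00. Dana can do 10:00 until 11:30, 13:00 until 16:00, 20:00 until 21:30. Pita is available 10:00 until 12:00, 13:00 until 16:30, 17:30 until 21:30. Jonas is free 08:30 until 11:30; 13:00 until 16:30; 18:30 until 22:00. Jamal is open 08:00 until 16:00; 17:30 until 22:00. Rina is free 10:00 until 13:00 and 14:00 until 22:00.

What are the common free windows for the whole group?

Viktor ∩ Tomás: 09:00-13:00, 15:00-16:00, 19:00-22:00.
Viktor ∩ Tomás ∩ Dana: 10:00-11:30, 15:00-16:00, 20:00-21:30.
Viktor ∩ Tomás ∩ Dana ∩ Pita: 10:00-11:30, 15:00-16:00, 20:00-21:30.
Viktor ∩ Tomás ∩ Dana ∩ Pita ∩ Jonas: 10:00-11:30, 15:00-16:00, 20:00-21:30.
Viktor ∩ Tomás ∩ Dana ∩ Pita ∩ Jonas ∩ Jamal: 10:00-11:30, 15:00-16:00, 20:00-21:30.
Viktor ∩ Tomás ∩ Dana ∩ Pita ∩ Jonas ∩ Jamal ∩ Rina: 10:00-11:30, 15:00-16:00, 20:00-21:30.
Those are the intersection windows.

10:00-11:30, 15:00-16:00, 20:00-21:30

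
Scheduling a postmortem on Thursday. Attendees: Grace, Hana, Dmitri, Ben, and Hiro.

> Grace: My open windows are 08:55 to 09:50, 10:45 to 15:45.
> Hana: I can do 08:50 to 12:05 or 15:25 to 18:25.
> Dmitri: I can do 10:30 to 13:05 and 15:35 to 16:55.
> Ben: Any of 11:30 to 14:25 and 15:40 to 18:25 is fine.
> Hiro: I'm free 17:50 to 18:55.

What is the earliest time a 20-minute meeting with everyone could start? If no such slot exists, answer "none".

none

Grace ∩ Hana: 08:55-09:50, 10:45-12:05, 15:25-15:45.
Grace ∩ Hana ∩ Dmitri: 10:45-12:05, 15:35-15:45.
Grace ∩ Hana ∩ Dmitri ∩ Ben: 11:30-12:05, 15:40-15:45.
Grace ∩ Hana ∩ Dmitri ∩ Ben ∩ Hiro: ∅.
There is no time when everyone is free.
No common window is at least 20 minutes long.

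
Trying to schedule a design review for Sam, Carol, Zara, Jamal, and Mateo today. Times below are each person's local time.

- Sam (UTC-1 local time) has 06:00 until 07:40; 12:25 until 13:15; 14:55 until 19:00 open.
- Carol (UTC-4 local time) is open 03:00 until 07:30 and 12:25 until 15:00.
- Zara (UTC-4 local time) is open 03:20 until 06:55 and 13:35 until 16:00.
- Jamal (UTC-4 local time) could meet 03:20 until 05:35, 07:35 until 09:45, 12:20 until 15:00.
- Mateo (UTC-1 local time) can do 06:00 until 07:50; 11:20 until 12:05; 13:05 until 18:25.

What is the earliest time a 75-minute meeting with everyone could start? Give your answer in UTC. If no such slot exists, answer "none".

Sam in UTC: 07:00-08:40, 13:25-14:15, 15:55-20:00 (add 1h to convert from UTC-1).
Carol in UTC: 07:00-11:30, 16:25-19:00 (add 4h to convert from UTC-4).
Zara in UTC: 07:20-10:55, 17:35-20:00 (add 4h to convert from UTC-4).
Jamal in UTC: 07:20-09:35, 11:35-13:45, 16:20-19:00 (add 4h to convert from UTC-4).
Mateo in UTC: 07:00-08:50, 12:20-13:05, 14:05-19:25 (add 1h to convert from UTC-1).
Sam ∩ Carol: 07:00-08:40, 16:25-19:00.
Sam ∩ Carol ∩ Zara: 07:20-08:40, 17:35-19:00.
Sam ∩ Carol ∩ Zara ∩ Jamal: 07:20-08:40, 17:35-19:00.
Sam ∩ Carol ∩ Zara ∩ Jamal ∩ Mateo: 07:20-08:40, 17:35-19:00.
Those are the intersection windows.
The first common window of at least 75 minutes is 07:20-08:40, so the earliest start is 07:20.

07:20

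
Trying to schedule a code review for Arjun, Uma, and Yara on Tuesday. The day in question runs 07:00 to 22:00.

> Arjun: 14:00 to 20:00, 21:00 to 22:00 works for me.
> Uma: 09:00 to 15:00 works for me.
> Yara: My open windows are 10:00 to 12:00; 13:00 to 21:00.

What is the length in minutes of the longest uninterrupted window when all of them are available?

60

Arjun ∩ Uma: 14:00-15:00.
Arjun ∩ Uma ∩ Yara: 14:00-15:00.
The longest is 14:00-15:00 at 60 minutes.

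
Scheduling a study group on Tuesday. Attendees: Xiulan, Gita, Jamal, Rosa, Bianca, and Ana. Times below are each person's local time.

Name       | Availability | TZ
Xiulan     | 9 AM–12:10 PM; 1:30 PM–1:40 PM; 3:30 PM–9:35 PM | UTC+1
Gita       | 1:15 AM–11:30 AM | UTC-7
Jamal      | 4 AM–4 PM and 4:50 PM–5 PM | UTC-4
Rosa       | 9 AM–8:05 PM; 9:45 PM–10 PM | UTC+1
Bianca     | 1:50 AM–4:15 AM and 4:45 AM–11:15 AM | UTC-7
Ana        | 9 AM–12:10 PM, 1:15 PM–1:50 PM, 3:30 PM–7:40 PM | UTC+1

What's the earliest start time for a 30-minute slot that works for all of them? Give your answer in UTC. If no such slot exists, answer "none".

Xiulan in UTC: 08:00-11:10, 12:30-12:40, 14:30-20:35 (subtract 1h to convert from UTC+1).
Gita in UTC: 08:15-18:30 (add 7h to convert from UTC-7).
Jamal in UTC: 08:00-20:00, 20:50-21:00 (add 4h to convert from UTC-4).
Rosa in UTC: 08:00-19:05, 20:45-21:00 (subtract 1h to convert from UTC+1).
Bianca in UTC: 08:50-11:15, 11:45-18:15 (add 7h to convert from UTC-7).
Ana in UTC: 08:00-11:10, 12:15-12:50, 14:30-18:40 (subtract 1h to convert from UTC+1).
Xiulan ∩ Gita: 08:15-11:10, 12:30-12:40, 14:30-18:30.
Xiulan ∩ Gita ∩ Jamal: 08:15-11:10, 12:30-12:40, 14:30-18:30.
Xiulan ∩ Gita ∩ Jamal ∩ Rosa: 08:15-11:10, 12:30-12:40, 14:30-18:30.
Xiulan ∩ Gita ∩ Jamal ∩ Rosa ∩ Bianca: 08:50-11:10, 12:30-12:40, 14:30-18:15.
Xiulan ∩ Gita ∩ Jamal ∩ Rosa ∩ Bianca ∩ Ana: 08:50-11:10, 12:30-12:40, 14:30-18:15.
So the common availability across everyone is 08:50-11:10, 12:30-12:40, 14:30-18:15.
The first common window of at least 30 minutes is 08:50-11:10, so the earliest start is 08:50.

08:50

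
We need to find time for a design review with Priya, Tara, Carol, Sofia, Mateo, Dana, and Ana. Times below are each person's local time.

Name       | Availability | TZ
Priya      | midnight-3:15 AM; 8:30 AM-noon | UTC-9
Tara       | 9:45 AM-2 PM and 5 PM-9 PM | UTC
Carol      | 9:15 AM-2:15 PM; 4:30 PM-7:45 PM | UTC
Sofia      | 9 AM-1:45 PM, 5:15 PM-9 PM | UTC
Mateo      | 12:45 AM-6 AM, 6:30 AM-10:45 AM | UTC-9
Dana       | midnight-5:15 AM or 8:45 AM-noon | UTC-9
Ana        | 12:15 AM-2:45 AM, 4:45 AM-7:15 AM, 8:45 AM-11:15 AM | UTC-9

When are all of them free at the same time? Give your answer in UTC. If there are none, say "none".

Priya in UTC: 09:00-12:15, 17:30-21:00 (add 9h to convert from UTC-9).
Tara in UTC: 09:45-14:00, 17:00-21:00.
Carol in UTC: 09:15-14:15, 16:30-19:45.
Sofia in UTC: 09:00-13:45, 17:15-21:00.
Mateo in UTC: 09:45-15:00, 15:30-19:45 (add 9h to convert from UTC-9).
Dana in UTC: 09:00-14:15, 17:45-21:00 (add 9h to convert from UTC-9).
Ana in UTC: 09:15-11:45, 13:45-16:15, 17:45-20:15 (add 9h to convert from UTC-9).
Priya ∩ Tara: 09:45-12:15, 17:30-21:00.
Priya ∩ Tara ∩ Carol: 09:45-12:15, 17:30-19:45.
Priya ∩ Tara ∩ Carol ∩ Sofia: 09:45-12:15, 17:30-19:45.
Priya ∩ Tara ∩ Carol ∩ Sofia ∩ Mateo: 09:45-12:15, 17:30-19:45.
Priya ∩ Tara ∩ Carol ∩ Sofia ∩ Mateo ∩ Dana: 09:45-12:15, 17:45-19:45.
Priya ∩ Tara ∩ Carol ∩ Sofia ∩ Mateo ∩ Dana ∩ Ana: 09:45-11:45, 17:45-19:45.
Those are the intersection windows.

09:45-11:45, 17:45-19:45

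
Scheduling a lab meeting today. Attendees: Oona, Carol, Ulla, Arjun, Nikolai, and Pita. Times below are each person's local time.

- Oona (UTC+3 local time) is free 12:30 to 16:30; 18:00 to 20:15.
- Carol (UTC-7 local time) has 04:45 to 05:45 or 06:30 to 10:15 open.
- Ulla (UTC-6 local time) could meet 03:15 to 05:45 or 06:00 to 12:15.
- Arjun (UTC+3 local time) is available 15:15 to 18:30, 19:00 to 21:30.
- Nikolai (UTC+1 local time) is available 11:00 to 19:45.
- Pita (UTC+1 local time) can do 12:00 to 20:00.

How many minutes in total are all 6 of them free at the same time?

135

Oona in UTC: 09:30-13:30, 15:00-17:15 (subtract 3h to convert from UTC+3).
Carol in UTC: 11:45-12:45, 13:30-17:15 (add 7h to convert from UTC-7).
Ulla in UTC: 09:15-11:45, 12:00-18:15 (add 6h to convert from UTC-6).
Arjun in UTC: 12:15-15:30, 16:00-18:30 (subtract 3h to convert from UTC+3).
Nikolai in UTC: 10:00-18:45 (subtract 1h to convert from UTC+1).
Pita in UTC: 11:00-19:00 (subtract 1h to convert from UTC+1).
Oona ∩ Carol: 11:45-12:45, 15:00-17:15.
Oona ∩ Carol ∩ Ulla: 12:00-12:45, 15:00-17:15.
Oona ∩ Carol ∩ Ulla ∩ Arjun: 12:15-12:45, 15:00-15:30, 16:00-17:15.
Oona ∩ Carol ∩ Ulla ∩ Arjun ∩ Nikolai: 12:15-12:45, 15:00-15:30, 16:00-17:15.
Oona ∩ Carol ∩ Ulla ∩ Arjun ∩ Nikolai ∩ Pita: 12:15-12:45, 15:00-15:30, 16:00-17:15.
So the common availability across everyone is 12:15-12:45, 15:00-15:30, 16:00-17:15.
Summing the common windows: 30 + 30 + 75 = 135 minutes.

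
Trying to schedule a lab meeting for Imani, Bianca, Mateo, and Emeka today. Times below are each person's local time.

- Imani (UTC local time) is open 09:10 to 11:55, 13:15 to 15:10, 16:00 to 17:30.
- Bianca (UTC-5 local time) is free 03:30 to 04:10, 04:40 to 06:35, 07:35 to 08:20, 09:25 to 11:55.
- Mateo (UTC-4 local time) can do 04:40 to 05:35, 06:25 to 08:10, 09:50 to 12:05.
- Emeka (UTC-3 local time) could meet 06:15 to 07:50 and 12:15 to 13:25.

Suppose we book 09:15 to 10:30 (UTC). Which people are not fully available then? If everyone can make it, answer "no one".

Bianca, Mateo

Imani in UTC: 09:10-11:55, 13:15-15:10, 16:00-17:30.
Bianca in UTC: 08:30-09:10, 09:40-11:35, 12:35-13:20, 14:25-16:55 (add 5h to convert from UTC-5).
Mateo in UTC: 08:40-09:35, 10:25-12:10, 13:50-16:05 (add 4h to convert from UTC-4).
Emeka in UTC: 09:15-10:50, 15:15-16:25 (add 3h to convert from UTC-3).
Imani: free for 09:15-10:30. Bianca: not fully free for 09:15-10:30. Mateo: not fully free for 09:15-10:30. Emeka: free for 09:15-10:30.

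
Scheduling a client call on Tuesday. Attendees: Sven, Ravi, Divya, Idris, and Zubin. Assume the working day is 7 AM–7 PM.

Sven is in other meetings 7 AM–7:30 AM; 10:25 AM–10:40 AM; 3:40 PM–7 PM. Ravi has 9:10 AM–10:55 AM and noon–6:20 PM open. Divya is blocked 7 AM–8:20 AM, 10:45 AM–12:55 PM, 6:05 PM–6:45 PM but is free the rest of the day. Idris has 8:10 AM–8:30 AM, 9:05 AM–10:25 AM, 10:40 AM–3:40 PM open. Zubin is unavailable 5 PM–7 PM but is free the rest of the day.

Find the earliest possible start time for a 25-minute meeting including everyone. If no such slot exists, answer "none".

09:10

Sven free: 07:30-10:25, 10:40-15:40 (invert busy blocks within the working day).
Ravi free: 09:10-10:55, 12:00-18:20.
Divya free: 08:20-10:45, 12:55-18:05, 18:45-19:00 (invert busy blocks within the working day).
Idris free: 08:10-08:30, 09:05-10:25, 10:40-15:40.
Zubin free: 07:00-17:00 (invert busy blocks within the working day).
Sven ∩ Ravi: 09:10-10:25, 10:40-10:55, 12:00-15:40.
Sven ∩ Ravi ∩ Divya: 09:10-10:25, 10:40-10:45, 12:55-15:40.
Sven ∩ Ravi ∩ Divya ∩ Idris: 09:10-10:25, 10:40-10:45, 12:55-15:40.
Sven ∩ Ravi ∩ Divya ∩ Idris ∩ Zubin: 09:10-10:25, 10:40-10:45, 12:55-15:40.
The first common window of at least 25 minutes is 09:10-10:25, so the earliest start is 09:10.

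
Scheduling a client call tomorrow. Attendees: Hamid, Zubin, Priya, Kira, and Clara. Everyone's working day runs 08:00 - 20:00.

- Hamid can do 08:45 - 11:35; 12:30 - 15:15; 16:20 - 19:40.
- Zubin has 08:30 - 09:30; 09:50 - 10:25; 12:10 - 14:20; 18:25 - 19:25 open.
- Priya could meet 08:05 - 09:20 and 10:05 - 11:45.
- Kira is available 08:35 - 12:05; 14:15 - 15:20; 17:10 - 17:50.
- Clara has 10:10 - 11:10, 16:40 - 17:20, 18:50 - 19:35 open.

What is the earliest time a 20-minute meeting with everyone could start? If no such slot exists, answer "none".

Hamid ∩ Zubin: 08:45-09:30, 09:50-10:25, 12:30-14:20, 18:25-19:25.
Hamid ∩ Zubin ∩ Priya: 08:45-09:20, 10:05-10:25.
Hamid ∩ Zubin ∩ Priya ∩ Kira: 08:45-09:20, 10:05-10:25.
Hamid ∩ Zubin ∩ Priya ∩ Kira ∩ Clara: 10:10-10:25.
No common window is at least 20 minutes long.

none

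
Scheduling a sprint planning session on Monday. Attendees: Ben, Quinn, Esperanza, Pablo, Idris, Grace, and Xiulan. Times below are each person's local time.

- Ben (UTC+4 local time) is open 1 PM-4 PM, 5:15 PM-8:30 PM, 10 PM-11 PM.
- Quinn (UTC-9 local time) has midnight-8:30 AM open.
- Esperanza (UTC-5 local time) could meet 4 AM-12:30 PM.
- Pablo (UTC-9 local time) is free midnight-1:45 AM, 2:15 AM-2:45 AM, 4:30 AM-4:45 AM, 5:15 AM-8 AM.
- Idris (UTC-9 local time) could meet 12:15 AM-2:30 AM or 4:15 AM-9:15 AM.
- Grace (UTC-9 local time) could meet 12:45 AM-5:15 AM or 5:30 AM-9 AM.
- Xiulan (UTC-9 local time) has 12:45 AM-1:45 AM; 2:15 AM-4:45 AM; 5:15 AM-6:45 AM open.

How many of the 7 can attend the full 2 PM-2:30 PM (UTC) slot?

4

Ben in UTC: 09:00-12:00, 13:15-16:30, 18:00-19:00 (subtract 4h to convert from UTC+4).
Quinn in UTC: 09:00-17:30 (add 9h to convert from UTC-9).
Esperanza in UTC: 09:00-17:30 (add 5h to convert from UTC-5).
Pablo in UTC: 09:00-10:45, 11:15-11:45, 13:30-13:45, 14:15-17:00 (add 9h to convert from UTC-9).
Idris in UTC: 09:15-11:30, 13:15-18:15 (add 9h to convert from UTC-9).
Grace in UTC: 09:45-14:15, 14:30-18:00 (add 9h to convert from UTC-9).
Xiulan in UTC: 09:45-10:45, 11:15-13:45, 14:15-15:45 (add 9h to convert from UTC-9).
Ben, Quinn, Esperanza, and Idris can make the full 14:00-14:30 slot — that's 4.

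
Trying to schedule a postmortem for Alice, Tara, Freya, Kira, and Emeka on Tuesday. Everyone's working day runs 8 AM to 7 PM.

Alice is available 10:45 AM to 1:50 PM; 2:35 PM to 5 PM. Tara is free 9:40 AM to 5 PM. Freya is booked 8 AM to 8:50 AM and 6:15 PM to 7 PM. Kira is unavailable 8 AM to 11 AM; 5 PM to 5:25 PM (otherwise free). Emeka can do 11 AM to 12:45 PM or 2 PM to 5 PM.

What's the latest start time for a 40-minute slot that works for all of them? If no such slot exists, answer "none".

16:20

Alice free: 10:45-13:50, 14:35-17:00.
Tara free: 09:40-17:00.
Freya free: 08:50-18:15 (invert busy blocks within the working day).
Kira free: 11:00-17:00, 17:25-19:00 (invert busy blocks within the working day).
Emeka free: 11:00-12:45, 14:00-17:00.
Alice ∩ Tara: 10:45-13:50, 14:35-17:00.
Alice ∩ Tara ∩ Freya: 10:45-13:50, 14:35-17:00.
Alice ∩ Tara ∩ Freya ∩ Kira: 11:00-13:50, 14:35-17:00.
Alice ∩ Tara ∩ Freya ∩ Kira ∩ Emeka: 11:00-12:45, 14:35-17:00.
The last common window of at least 40 minutes is 14:35-17:00; a 40-minute meeting can start as late as 16:20 and still end by 17:00.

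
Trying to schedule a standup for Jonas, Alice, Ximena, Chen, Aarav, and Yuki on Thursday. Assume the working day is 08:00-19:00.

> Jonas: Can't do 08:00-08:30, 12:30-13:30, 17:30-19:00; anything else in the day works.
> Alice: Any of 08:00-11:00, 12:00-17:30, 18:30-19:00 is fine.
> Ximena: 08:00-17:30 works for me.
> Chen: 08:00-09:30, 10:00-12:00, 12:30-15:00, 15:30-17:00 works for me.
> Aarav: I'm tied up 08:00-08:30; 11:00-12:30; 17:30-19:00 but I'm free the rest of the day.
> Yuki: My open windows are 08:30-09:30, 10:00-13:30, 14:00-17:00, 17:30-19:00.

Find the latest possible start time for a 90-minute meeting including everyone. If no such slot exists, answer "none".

15:30

Jonas free: 08:30-12:30, 13:30-17:30 (invert busy blocks within the working day).
Alice free: 08:00-11:00, 12:00-17:30, 18:30-19:00.
Ximena free: 08:00-17:30.
Chen free: 08:00-09:30, 10:00-12:00, 12:30-15:00, 15:30-17:00.
Aarav free: 08:30-11:00, 12:30-17:30 (invert busy blocks within the working day).
Yuki free: 08:30-09:30, 10:00-13:30, 14:00-17:00, 17:30-19:00.
Jonas ∩ Alice: 08:30-11:00, 12:00-12:30, 13:30-17:30.
Jonas ∩ Alice ∩ Ximena: 08:30-11:00, 12:00-12:30, 13:30-17:30.
Jonas ∩ Alice ∩ Ximena ∩ Chen: 08:30-09:30, 10:00-11:00, 13:30-15:00, 15:30-17:00.
Jonas ∩ Alice ∩ Ximena ∩ Chen ∩ Aarav: 08:30-09:30, 10:00-11:00, 13:30-15:00, 15:30-17:00.
Jonas ∩ Alice ∩ Ximena ∩ Chen ∩ Aarav ∩ Yuki: 08:30-09:30, 10:00-11:00, 14:00-15:00, 15:30-17:00.
The last common window of at least 90 minutes is 15:30-17:00; a 90-minute meeting can start as late as 15:30 and still end by 17:00.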